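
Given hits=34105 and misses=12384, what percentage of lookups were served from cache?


Formula: hit rate = hits / (hits + misses) * 100
hit rate = 34105 / (34105 + 12384) * 100
hit rate = 34105 / 46489 * 100
hit rate = 73.36%

73.36%


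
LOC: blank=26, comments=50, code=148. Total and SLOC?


Total LOC = blank + comment + code
Total LOC = 26 + 50 + 148 = 224
SLOC (source only) = code = 148

Total LOC: 224, SLOC: 148


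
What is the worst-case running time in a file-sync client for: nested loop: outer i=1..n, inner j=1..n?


Reasoning: n iterations times n iterations
Complexity: O(n^2)

O(n^2)


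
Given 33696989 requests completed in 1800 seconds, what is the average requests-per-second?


Formula: throughput = requests / seconds
throughput = 33696989 / 1800
throughput = 18720.55 requests/second

18720.55 requests/second


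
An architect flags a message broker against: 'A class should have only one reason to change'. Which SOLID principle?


This describes the Single Responsibility Principle (SRP)

Single Responsibility Principle (SRP)


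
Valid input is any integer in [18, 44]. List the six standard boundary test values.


Range: [18, 44]
Boundaries: just below min, min, min+1, max-1, max, just above max
Values: [17, 18, 19, 43, 44, 45]

[17, 18, 19, 43, 44, 45]


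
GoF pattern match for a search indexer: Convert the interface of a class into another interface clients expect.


This matches the Adapter pattern

Adapter


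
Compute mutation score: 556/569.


Mutation score = killed / total * 100
Mutation score = 556 / 569 * 100
Mutation score = 97.72%

97.72%


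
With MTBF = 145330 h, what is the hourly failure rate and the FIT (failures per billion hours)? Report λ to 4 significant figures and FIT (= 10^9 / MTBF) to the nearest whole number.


Formula: λ = 1 / MTBF; FIT = λ × 1e9 = 1e9 / MTBF
λ = 1 / 145330 ≈ 6.881e-06 failures/hour
FIT = 1e9 / 145330 ≈ 6881 failures per 1e9 hours (nearest whole number)

λ = 6.881e-06 /h, FIT = 6881


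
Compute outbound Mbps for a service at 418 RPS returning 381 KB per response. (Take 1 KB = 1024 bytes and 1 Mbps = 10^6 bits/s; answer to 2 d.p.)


Formula: Mbps = payload_bytes * RPS * 8 / 1e6
Payload per request = 381 KB = 381 * 1024 = 390144 bytes
Total bytes/sec = 390144 * 418 = 163080192
Total bits/sec = 163080192 * 8 = 1304641536
Mbps = 1304641536 / 1e6 = 1304.64

1304.64 Mbps


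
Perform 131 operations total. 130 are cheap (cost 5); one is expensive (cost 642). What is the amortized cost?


Formula: Amortized cost = Total cost / Operations
Total cost = (130 * 5) + (1 * 642)
Total cost = 650 + 642 = 1292
Amortized = 1292 / 131 = 9.8626

9.8626


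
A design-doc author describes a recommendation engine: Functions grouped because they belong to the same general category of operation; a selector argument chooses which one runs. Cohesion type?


Reasoning: Grouped by category of activity, not by data or sequence
Type: Logical cohesion

Logical cohesion


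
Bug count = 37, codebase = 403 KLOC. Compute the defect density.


Defect density = defects / KLOC
Defect density = 37 / 403
Defect density = 0.092 defects/KLOC

0.092 defects/KLOC


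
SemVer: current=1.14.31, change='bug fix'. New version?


Current: 1.14.31
Change category: 'bug fix' → patch bump
SemVer rule: patch bump → increment PATCH (MAJOR and MINOR unchanged)
New: 1.14.32

1.14.32


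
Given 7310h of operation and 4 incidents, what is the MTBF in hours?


Formula: MTBF = Total operating time / Number of failures
MTBF = 7310 / 4
MTBF = 1827.5 hours

1827.5 hours


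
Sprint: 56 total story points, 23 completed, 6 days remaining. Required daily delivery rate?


Formula: Required rate = Remaining points / Days left
Remaining = 56 - 23 = 33 points
Required rate = 33 / 6 = 5.5 points/day

5.5 points/day


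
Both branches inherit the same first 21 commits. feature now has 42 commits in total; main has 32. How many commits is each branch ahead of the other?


Common ancestor: commit #21
feature commits after divergence: 42 - 21 = 21
main commits after divergence: 32 - 21 = 11
feature is 21 commits ahead of main
main is 11 commits ahead of feature

feature ahead: 21, main ahead: 11


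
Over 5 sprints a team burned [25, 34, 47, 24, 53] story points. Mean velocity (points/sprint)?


Formula: Avg velocity = Total points / Number of sprints
Points: [25, 34, 47, 24, 53]
Sum = 25 + 34 + 47 + 24 + 53 = 183
Avg velocity = 183 / 5 = 36.6 points/sprint

36.6 points/sprint


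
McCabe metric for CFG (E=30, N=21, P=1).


Formula: V(G) = E - N + 2P
V(G) = 30 - 21 + 2*1
V(G) = 9 + 2
V(G) = 11

11


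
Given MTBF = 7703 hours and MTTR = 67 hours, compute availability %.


Availability = MTBF / (MTBF + MTTR)
Availability = 7703 / (7703 + 67)
Availability = 7703 / 7770
Availability = 99.1377%

99.1377%


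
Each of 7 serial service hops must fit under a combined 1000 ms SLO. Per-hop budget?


Formula: per_stage = total_budget / stages
per_stage = 1000 / 7
per_stage = 142.86 ms

142.86 ms


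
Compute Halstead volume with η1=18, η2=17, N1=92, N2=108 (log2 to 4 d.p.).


Formula: V = N * log2(η), where N = N1 + N2 and η = η1 + η2
η = 18 + 17 = 35
N = 92 + 108 = 200
log2(35) ≈ 5.1293
V = 200 * 5.1293 = 1025.86

1025.86


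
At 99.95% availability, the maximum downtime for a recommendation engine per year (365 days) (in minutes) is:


Formula: allowed downtime = period * (100 - SLA) / 100
Period (year (365 days)) = 525600 minutes
Unavailability fraction = (100 - 99.95) / 100
Allowed downtime = 525600 * (100 - 99.95) / 100
Allowed downtime = 262.8 minutes

262.8 minutes


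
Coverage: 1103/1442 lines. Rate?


Coverage = covered / total * 100
Coverage = 1103 / 1442 * 100
Coverage = 76.49%

76.49%


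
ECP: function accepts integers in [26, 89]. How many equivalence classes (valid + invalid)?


Valid range: [26, 89]
Class 1: x < 26 — invalid
Class 2: 26 ≤ x ≤ 89 — valid
Class 3: x > 89 — invalid
Total equivalence classes: 3

3 equivalence classes


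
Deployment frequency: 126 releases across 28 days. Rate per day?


Formula: deployments per day = releases / days
= 126 / 28
= 4.5 deploys/day
(equivalently, 31.5 deploys/week)

4.5 deploys/day


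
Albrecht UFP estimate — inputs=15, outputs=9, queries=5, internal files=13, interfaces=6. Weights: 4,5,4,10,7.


UFP = EI*4 + EO*5 + EQ*4 + ILF*10 + EIF*7
UFP = 15*4 + 9*5 + 5*4 + 13*10 + 6*7
UFP = 60 + 45 + 20 + 130 + 42
UFP = 297

297


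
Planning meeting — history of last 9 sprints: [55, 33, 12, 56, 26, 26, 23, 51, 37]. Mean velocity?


Formula: Avg velocity = Total points / Number of sprints
Points: [55, 33, 12, 56, 26, 26, 23, 51, 37]
Sum = 55 + 33 + 12 + 56 + 26 + 26 + 23 + 51 + 37 = 319
Avg velocity = 319 / 9 = 35.44 points/sprint

35.44 points/sprint


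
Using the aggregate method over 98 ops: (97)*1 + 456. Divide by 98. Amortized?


Formula: Amortized cost = Total cost / Operations
Total cost = (97 * 1) + (1 * 456)
Total cost = 97 + 456 = 553
Amortized = 553 / 98 = 5.6429

5.6429


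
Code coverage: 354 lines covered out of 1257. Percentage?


Coverage = covered / total * 100
Coverage = 354 / 1257 * 100
Coverage = 28.16%

28.16%


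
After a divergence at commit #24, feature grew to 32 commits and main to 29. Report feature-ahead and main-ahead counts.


Common ancestor: commit #24
feature commits after divergence: 32 - 24 = 8
main commits after divergence: 29 - 24 = 5
feature is 8 commits ahead of main
main is 5 commits ahead of feature

feature ahead: 8, main ahead: 5


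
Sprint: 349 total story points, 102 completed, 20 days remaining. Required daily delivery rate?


Formula: Required rate = Remaining points / Days left
Remaining = 349 - 102 = 247 points
Required rate = 247 / 20 = 12.35 points/day

12.35 points/day


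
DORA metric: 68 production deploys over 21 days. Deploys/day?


Formula: deployments per day = releases / days
= 68 / 21
= 3.238 deploys/day
(equivalently, 22.67 deploys/week)

3.238 deploys/day


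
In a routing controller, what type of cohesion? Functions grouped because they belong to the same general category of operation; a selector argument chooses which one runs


Reasoning: Grouped by category of activity, not by data or sequence
Type: Logical cohesion

Logical cohesion


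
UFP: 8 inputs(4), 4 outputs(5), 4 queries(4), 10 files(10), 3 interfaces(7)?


UFP = EI*4 + EO*5 + EQ*4 + ILF*10 + EIF*7
UFP = 8*4 + 4*5 + 4*4 + 10*10 + 3*7
UFP = 32 + 20 + 16 + 100 + 21
UFP = 189

189


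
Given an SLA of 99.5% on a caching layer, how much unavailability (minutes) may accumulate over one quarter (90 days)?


Formula: allowed downtime = period * (100 - SLA) / 100
Period (quarter (90 days)) = 129600 minutes
Unavailability fraction = (100 - 99.5) / 100
Allowed downtime = 129600 * (100 - 99.5) / 100
Allowed downtime = 648.0 minutes

648.0 minutes


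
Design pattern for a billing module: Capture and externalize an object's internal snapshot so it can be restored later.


This matches the Memento pattern

Memento


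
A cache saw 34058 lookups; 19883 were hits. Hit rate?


Formula: hit rate = hits / (hits + misses) * 100
hit rate = 19883 / (19883 + 14175) * 100
hit rate = 19883 / 34058 * 100
hit rate = 58.38%

58.38%


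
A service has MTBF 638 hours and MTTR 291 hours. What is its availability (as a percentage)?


Availability = MTBF / (MTBF + MTTR)
Availability = 638 / (638 + 291)
Availability = 638 / 929
Availability = 68.676%

68.676%


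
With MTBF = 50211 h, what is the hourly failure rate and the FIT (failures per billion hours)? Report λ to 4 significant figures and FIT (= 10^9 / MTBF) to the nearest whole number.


Formula: λ = 1 / MTBF; FIT = λ × 1e9 = 1e9 / MTBF
λ = 1 / 50211 ≈ 1.992e-05 failures/hour
FIT = 1e9 / 50211 ≈ 19916 failures per 1e9 hours (nearest whole number)

λ = 1.992e-05 /h, FIT = 19916


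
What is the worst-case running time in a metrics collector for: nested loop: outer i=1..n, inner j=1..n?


Reasoning: n iterations times n iterations
Complexity: O(n^2)

O(n^2)


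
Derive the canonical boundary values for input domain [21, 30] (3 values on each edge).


Range: [21, 30]
Boundaries: just below min, min, min+1, max-1, max, just above max
Values: [20, 21, 22, 29, 30, 31]

[20, 21, 22, 29, 30, 31]


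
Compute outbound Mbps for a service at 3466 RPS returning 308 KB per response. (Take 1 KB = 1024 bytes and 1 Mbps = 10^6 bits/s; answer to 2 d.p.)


Formula: Mbps = payload_bytes * RPS * 8 / 1e6
Payload per request = 308 KB = 308 * 1024 = 315392 bytes
Total bytes/sec = 315392 * 3466 = 1093148672
Total bits/sec = 1093148672 * 8 = 8745189376
Mbps = 8745189376 / 1e6 = 8745.19

8745.19 Mbps


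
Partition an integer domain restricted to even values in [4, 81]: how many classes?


Constraint: even integers in [4, 81]
Class 1: x < 4 — out-of-range invalid
Class 2: x in [4,81] but odd — wrong type invalid
Class 3: x in [4,81] and even — valid
Class 4: x > 81 — out-of-range invalid
Total equivalence classes: 4

4 equivalence classes


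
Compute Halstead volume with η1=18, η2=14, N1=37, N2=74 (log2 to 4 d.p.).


Formula: V = N * log2(η), where N = N1 + N2 and η = η1 + η2
η = 18 + 14 = 32
N = 37 + 74 = 111
log2(32) ≈ 5.0000
V = 111 * 5.0000 = 555.00

555.00


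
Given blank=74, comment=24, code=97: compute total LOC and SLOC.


Total LOC = blank + comment + code
Total LOC = 74 + 24 + 97 = 195
SLOC (source only) = code = 97

Total LOC: 195, SLOC: 97


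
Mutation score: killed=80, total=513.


Mutation score = killed / total * 100
Mutation score = 80 / 513 * 100
Mutation score = 15.59%

15.59%


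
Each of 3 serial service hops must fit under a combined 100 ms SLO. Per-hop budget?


Formula: per_stage = total_budget / stages
per_stage = 100 / 3
per_stage = 33.33 ms

33.33 ms


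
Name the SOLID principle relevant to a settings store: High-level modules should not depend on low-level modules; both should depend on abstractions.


This describes the Dependency Inversion Principle (DIP)

Dependency Inversion Principle (DIP)


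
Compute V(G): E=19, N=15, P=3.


Formula: V(G) = E - N + 2P
V(G) = 19 - 15 + 2*3
V(G) = 4 + 6
V(G) = 10

10


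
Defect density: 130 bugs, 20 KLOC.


Defect density = defects / KLOC
Defect density = 130 / 20
Defect density = 6.5 defects/KLOC

6.5 defects/KLOC


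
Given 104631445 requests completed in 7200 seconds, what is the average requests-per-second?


Formula: throughput = requests / seconds
throughput = 104631445 / 7200
throughput = 14532.15 requests/second

14532.15 requests/second


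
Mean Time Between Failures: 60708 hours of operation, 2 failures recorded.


Formula: MTBF = Total operating time / Number of failures
MTBF = 60708 / 2
MTBF = 30354.0 hours

30354.0 hours


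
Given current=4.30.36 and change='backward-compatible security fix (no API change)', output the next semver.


Current: 4.30.36
Change category: 'backward-compatible security fix (no API change)' → patch bump
SemVer rule: patch bump → increment PATCH (MAJOR and MINOR unchanged)
New: 4.30.37

4.30.37


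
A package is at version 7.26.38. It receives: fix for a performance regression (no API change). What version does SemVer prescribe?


Current: 7.26.38
Change category: 'fix for a performance regression (no API change)' → patch bump
SemVer rule: patch bump → increment PATCH (MAJOR and MINOR unchanged)
New: 7.26.39

7.26.39


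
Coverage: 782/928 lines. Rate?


Coverage = covered / total * 100
Coverage = 782 / 928 * 100
Coverage = 84.27%

84.27%


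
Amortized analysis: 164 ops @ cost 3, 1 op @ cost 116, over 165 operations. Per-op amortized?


Formula: Amortized cost = Total cost / Operations
Total cost = (164 * 3) + (1 * 116)
Total cost = 492 + 116 = 608
Amortized = 608 / 165 = 3.6848

3.6848


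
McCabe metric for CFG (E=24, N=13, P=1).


Formula: V(G) = E - N + 2P
V(G) = 24 - 13 + 2*1
V(G) = 11 + 2
V(G) = 13

13


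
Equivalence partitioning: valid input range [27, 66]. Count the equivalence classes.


Valid range: [27, 66]
Class 1: x < 27 — invalid
Class 2: 27 ≤ x ≤ 66 — valid
Class 3: x > 66 — invalid
Total equivalence classes: 3

3 equivalence classes


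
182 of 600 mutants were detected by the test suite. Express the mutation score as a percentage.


Mutation score = killed / total * 100
Mutation score = 182 / 600 * 100
Mutation score = 30.33%

30.33%


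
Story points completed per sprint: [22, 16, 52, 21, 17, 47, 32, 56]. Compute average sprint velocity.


Formula: Avg velocity = Total points / Number of sprints
Points: [22, 16, 52, 21, 17, 47, 32, 56]
Sum = 22 + 16 + 52 + 21 + 17 + 47 + 32 + 56 = 263
Avg velocity = 263 / 8 = 32.88 points/sprint

32.88 points/sprint


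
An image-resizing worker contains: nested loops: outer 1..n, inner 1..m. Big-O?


Reasoning: product of independent bounds
Complexity: O(n*m)

O(n*m)


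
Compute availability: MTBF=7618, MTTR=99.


Availability = MTBF / (MTBF + MTTR)
Availability = 7618 / (7618 + 99)
Availability = 7618 / 7717
Availability = 98.7171%

98.7171%


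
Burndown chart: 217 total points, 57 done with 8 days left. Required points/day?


Formula: Required rate = Remaining points / Days left
Remaining = 217 - 57 = 160 points
Required rate = 160 / 8 = 20.0 points/day

20.0 points/day


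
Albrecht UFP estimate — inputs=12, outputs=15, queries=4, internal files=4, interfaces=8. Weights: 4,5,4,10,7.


UFP = EI*4 + EO*5 + EQ*4 + ILF*10 + EIF*7
UFP = 12*4 + 15*5 + 4*4 + 4*10 + 8*7
UFP = 48 + 75 + 16 + 40 + 56
UFP = 235

235


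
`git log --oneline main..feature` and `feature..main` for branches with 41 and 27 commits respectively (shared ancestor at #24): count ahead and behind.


Common ancestor: commit #24
feature commits after divergence: 41 - 24 = 17
main commits after divergence: 27 - 24 = 3
feature is 17 commits ahead of main
main is 3 commits ahead of feature

feature ahead: 17, main ahead: 3


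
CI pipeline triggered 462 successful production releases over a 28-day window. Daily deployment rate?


Formula: deployments per day = releases / days
= 462 / 28
= 16.5 deploys/day
(equivalently, 115.5 deploys/week)

16.5 deploys/day


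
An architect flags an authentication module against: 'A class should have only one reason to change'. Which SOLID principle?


This describes the Single Responsibility Principle (SRP)

Single Responsibility Principle (SRP)


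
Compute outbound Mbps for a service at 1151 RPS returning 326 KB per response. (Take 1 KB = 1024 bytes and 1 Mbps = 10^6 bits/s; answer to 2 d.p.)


Formula: Mbps = payload_bytes * RPS * 8 / 1e6
Payload per request = 326 KB = 326 * 1024 = 333824 bytes
Total bytes/sec = 333824 * 1151 = 384231424
Total bits/sec = 384231424 * 8 = 3073851392
Mbps = 3073851392 / 1e6 = 3073.85

3073.85 Mbps


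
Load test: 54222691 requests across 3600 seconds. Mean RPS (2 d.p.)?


Formula: throughput = requests / seconds
throughput = 54222691 / 3600
throughput = 15061.86 requests/second

15061.86 requests/second


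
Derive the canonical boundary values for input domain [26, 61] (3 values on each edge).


Range: [26, 61]
Boundaries: just below min, min, min+1, max-1, max, just above max
Values: [25, 26, 27, 60, 61, 62]

[25, 26, 27, 60, 61, 62]


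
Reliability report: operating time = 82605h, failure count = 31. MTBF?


Formula: MTBF = Total operating time / Number of failures
MTBF = 82605 / 31
MTBF = 2664.68 hours

2664.68 hours


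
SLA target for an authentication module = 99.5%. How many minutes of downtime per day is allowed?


Formula: allowed downtime = period * (100 - SLA) / 100
Period (day) = 1440 minutes
Unavailability fraction = (100 - 99.5) / 100
Allowed downtime = 1440 * (100 - 99.5) / 100
Allowed downtime = 7.2 minutes

7.2 minutes


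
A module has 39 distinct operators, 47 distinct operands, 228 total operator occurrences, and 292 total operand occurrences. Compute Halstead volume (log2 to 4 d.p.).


Formula: V = N * log2(η), where N = N1 + N2 and η = η1 + η2
η = 39 + 47 = 86
N = 228 + 292 = 520
log2(86) ≈ 6.4263
V = 520 * 6.4263 = 3341.68

3341.68


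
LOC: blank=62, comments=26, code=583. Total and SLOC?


Total LOC = blank + comment + code
Total LOC = 62 + 26 + 583 = 671
SLOC (source only) = code = 583

Total LOC: 671, SLOC: 583


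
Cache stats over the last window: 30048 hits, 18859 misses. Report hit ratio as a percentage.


Formula: hit rate = hits / (hits + misses) * 100
hit rate = 30048 / (30048 + 18859) * 100
hit rate = 30048 / 48907 * 100
hit rate = 61.44%

61.44%


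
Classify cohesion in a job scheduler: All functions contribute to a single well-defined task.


Reasoning: Best: single purpose
Type: Functional cohesion

Functional cohesion


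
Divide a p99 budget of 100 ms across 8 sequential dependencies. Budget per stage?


Formula: per_stage = total_budget / stages
per_stage = 100 / 8
per_stage = 12.5 ms

12.5 ms


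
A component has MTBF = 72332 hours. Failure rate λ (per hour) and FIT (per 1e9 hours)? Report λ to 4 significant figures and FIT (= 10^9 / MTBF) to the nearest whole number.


Formula: λ = 1 / MTBF; FIT = λ × 1e9 = 1e9 / MTBF
λ = 1 / 72332 ≈ 1.383e-05 failures/hour
FIT = 1e9 / 72332 ≈ 13825 failures per 1e9 hours (nearest whole number)

λ = 1.383e-05 /h, FIT = 13825


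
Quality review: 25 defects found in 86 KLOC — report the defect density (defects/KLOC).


Defect density = defects / KLOC
Defect density = 25 / 86
Defect density = 0.291 defects/KLOC

0.291 defects/KLOC


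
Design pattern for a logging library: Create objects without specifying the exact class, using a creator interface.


This matches the Factory Method pattern

Factory Method


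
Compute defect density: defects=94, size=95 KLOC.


Defect density = defects / KLOC
Defect density = 94 / 95
Defect density = 0.989 defects/KLOC

0.989 defects/KLOC


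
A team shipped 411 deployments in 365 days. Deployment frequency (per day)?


Formula: deployments per day = releases / days
= 411 / 365
= 1.126 deploys/day
(equivalently, 7.88 deploys/week)

1.126 deploys/day


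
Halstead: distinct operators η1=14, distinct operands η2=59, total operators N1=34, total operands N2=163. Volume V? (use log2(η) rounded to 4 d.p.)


Formula: V = N * log2(η), where N = N1 + N2 and η = η1 + η2
η = 14 + 59 = 73
N = 34 + 163 = 197
log2(73) ≈ 6.1898
V = 197 * 6.1898 = 1219.39

1219.39


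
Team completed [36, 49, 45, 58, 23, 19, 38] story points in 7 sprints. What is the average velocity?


Formula: Avg velocity = Total points / Number of sprints
Points: [36, 49, 45, 58, 23, 19, 38]
Sum = 36 + 49 + 45 + 58 + 23 + 19 + 38 = 268
Avg velocity = 268 / 7 = 38.29 points/sprint

38.29 points/sprint


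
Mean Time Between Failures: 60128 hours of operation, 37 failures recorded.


Formula: MTBF = Total operating time / Number of failures
MTBF = 60128 / 37
MTBF = 1625.08 hours

1625.08 hours


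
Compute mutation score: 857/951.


Mutation score = killed / total * 100
Mutation score = 857 / 951 * 100
Mutation score = 90.12%

90.12%


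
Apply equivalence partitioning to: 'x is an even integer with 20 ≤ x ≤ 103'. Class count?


Constraint: even integers in [20, 103]
Class 1: x < 20 — out-of-range invalid
Class 2: x in [20,103] but odd — wrong type invalid
Class 3: x in [20,103] and even — valid
Class 4: x > 103 — out-of-range invalid
Total equivalence classes: 4

4 equivalence classes


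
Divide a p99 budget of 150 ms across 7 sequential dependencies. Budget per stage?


Formula: per_stage = total_budget / stages
per_stage = 150 / 7
per_stage = 21.43 ms

21.43 ms


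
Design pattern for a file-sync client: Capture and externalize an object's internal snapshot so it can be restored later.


This matches the Memento pattern

Memento


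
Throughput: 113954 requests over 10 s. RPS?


Formula: throughput = requests / seconds
throughput = 113954 / 10
throughput = 11395.4 requests/second

11395.4 requests/second


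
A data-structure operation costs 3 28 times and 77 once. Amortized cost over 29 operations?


Formula: Amortized cost = Total cost / Operations
Total cost = (28 * 3) + (1 * 77)
Total cost = 84 + 77 = 161
Amortized = 161 / 29 = 5.5517

5.5517


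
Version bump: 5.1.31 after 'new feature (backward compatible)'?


Current: 5.1.31
Change category: 'new feature (backward compatible)' → minor bump
SemVer rule: minor bump → increment MINOR, reset PATCH to 0 (MAJOR unchanged)
New: 5.2.0

5.2.0


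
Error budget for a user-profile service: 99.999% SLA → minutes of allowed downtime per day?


Formula: allowed downtime = period * (100 - SLA) / 100
Period (day) = 1440 minutes
Unavailability fraction = (100 - 99.999) / 100
Allowed downtime = 1440 * (100 - 99.999) / 100
Allowed downtime = 0.0144 minutes

0.0144 minutes


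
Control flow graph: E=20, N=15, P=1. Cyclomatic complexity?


Formula: V(G) = E - N + 2P
V(G) = 20 - 15 + 2*1
V(G) = 5 + 2
V(G) = 7

7


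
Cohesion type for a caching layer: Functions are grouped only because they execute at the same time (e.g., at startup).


Reasoning: Related by timing only
Type: Temporal cohesion

Temporal cohesion


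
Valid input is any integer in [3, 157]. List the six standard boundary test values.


Range: [3, 157]
Boundaries: just below min, min, min+1, max-1, max, just above max
Values: [2, 3, 4, 156, 157, 158]

[2, 3, 4, 156, 157, 158]


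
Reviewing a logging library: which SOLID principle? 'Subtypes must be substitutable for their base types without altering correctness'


This describes the Liskov Substitution Principle (LSP)

Liskov Substitution Principle (LSP)


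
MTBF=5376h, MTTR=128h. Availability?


Availability = MTBF / (MTBF + MTTR)
Availability = 5376 / (5376 + 128)
Availability = 5376 / 5504
Availability = 97.6744%

97.6744%


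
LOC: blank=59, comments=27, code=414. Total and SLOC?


Total LOC = blank + comment + code
Total LOC = 59 + 27 + 414 = 500
SLOC (source only) = code = 414

Total LOC: 500, SLOC: 414


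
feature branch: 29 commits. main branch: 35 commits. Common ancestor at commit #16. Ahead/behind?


Common ancestor: commit #16
feature commits after divergence: 29 - 16 = 13
main commits after divergence: 35 - 16 = 19
feature is 13 commits ahead of main
main is 19 commits ahead of feature

feature ahead: 13, main ahead: 19


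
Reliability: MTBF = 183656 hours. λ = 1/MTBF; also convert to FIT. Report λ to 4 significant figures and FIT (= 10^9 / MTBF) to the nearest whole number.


Formula: λ = 1 / MTBF; FIT = λ × 1e9 = 1e9 / MTBF
λ = 1 / 183656 ≈ 5.445e-06 failures/hour
FIT = 1e9 / 183656 ≈ 5445 failures per 1e9 hours (nearest whole number)

λ = 5.445e-06 /h, FIT = 5445


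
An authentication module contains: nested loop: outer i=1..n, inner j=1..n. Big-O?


Reasoning: n iterations times n iterations
Complexity: O(n^2)

O(n^2)


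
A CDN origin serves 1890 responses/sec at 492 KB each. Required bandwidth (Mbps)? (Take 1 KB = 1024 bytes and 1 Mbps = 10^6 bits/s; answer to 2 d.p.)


Formula: Mbps = payload_bytes * RPS * 8 / 1e6
Payload per request = 492 KB = 492 * 1024 = 503808 bytes
Total bytes/sec = 503808 * 1890 = 952197120
Total bits/sec = 952197120 * 8 = 7617576960
Mbps = 7617576960 / 1e6 = 7617.58

7617.58 Mbps


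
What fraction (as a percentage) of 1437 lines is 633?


Coverage = covered / total * 100
Coverage = 633 / 1437 * 100
Coverage = 44.05%

44.05%


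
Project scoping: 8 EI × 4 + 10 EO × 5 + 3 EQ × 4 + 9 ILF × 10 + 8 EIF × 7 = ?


UFP = EI*4 + EO*5 + EQ*4 + ILF*10 + EIF*7
UFP = 8*4 + 10*5 + 3*4 + 9*10 + 8*7
UFP = 32 + 50 + 12 + 90 + 56
UFP = 240

240


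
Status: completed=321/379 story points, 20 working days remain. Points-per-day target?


Formula: Required rate = Remaining points / Days left
Remaining = 379 - 321 = 58 points
Required rate = 58 / 20 = 2.9 points/day

2.9 points/day


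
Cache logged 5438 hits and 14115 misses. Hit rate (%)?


Formula: hit rate = hits / (hits + misses) * 100
hit rate = 5438 / (5438 + 14115) * 100
hit rate = 5438 / 19553 * 100
hit rate = 27.81%

27.81%


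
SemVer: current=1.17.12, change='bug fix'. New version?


Current: 1.17.12
Change category: 'bug fix' → patch bump
SemVer rule: patch bump → increment PATCH (MAJOR and MINOR unchanged)
New: 1.17.13

1.17.13


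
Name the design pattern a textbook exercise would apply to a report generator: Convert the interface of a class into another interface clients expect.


This matches the Adapter pattern

Adapter


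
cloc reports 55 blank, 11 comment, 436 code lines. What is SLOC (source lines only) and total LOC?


Total LOC = blank + comment + code
Total LOC = 55 + 11 + 436 = 502
SLOC (source only) = code = 436

Total LOC: 502, SLOC: 436


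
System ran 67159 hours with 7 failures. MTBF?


Formula: MTBF = Total operating time / Number of failures
MTBF = 67159 / 7
MTBF = 9594.14 hours

9594.14 hours


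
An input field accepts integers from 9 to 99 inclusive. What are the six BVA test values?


Range: [9, 99]
Boundaries: just below min, min, min+1, max-1, max, just above max
Values: [8, 9, 10, 98, 99, 100]

[8, 9, 10, 98, 99, 100]


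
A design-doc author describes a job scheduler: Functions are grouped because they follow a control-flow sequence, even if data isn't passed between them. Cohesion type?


Reasoning: Grouped by order of execution within a routine, not by data flow
Type: Procedural cohesion

Procedural cohesion


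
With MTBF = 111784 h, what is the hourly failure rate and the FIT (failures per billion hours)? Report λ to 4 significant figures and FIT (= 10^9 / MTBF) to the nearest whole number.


Formula: λ = 1 / MTBF; FIT = λ × 1e9 = 1e9 / MTBF
λ = 1 / 111784 ≈ 8.946e-06 failures/hour
FIT = 1e9 / 111784 ≈ 8946 failures per 1e9 hours (nearest whole number)

λ = 8.946e-06 /h, FIT = 8946


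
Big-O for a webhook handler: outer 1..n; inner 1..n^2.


Reasoning: n times n^2
Complexity: O(n^3)

O(n^3)


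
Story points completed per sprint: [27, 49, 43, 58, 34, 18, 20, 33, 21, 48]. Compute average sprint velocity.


Formula: Avg velocity = Total points / Number of sprints
Points: [27, 49, 43, 58, 34, 18, 20, 33, 21, 48]
Sum = 27 + 49 + 43 + 58 + 34 + 18 + 20 + 33 + 21 + 48 = 351
Avg velocity = 351 / 10 = 35.1 points/sprint

35.1 points/sprint


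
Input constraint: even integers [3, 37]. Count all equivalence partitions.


Constraint: even integers in [3, 37]
Class 1: x < 3 — out-of-range invalid
Class 2: x in [3,37] but odd — wrong type invalid
Class 3: x in [3,37] and even — valid
Class 4: x > 37 — out-of-range invalid
Total equivalence classes: 4

4 equivalence classes


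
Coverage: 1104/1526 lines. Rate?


Coverage = covered / total * 100
Coverage = 1104 / 1526 * 100
Coverage = 72.35%

72.35%


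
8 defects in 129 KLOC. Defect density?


Defect density = defects / KLOC
Defect density = 8 / 129
Defect density = 0.062 defects/KLOC

0.062 defects/KLOC


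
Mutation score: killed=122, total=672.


Mutation score = killed / total * 100
Mutation score = 122 / 672 * 100
Mutation score = 18.15%

18.15%


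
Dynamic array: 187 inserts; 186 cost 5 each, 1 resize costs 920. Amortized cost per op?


Formula: Amortized cost = Total cost / Operations
Total cost = (186 * 5) + (1 * 920)
Total cost = 930 + 920 = 1850
Amortized = 1850 / 187 = 9.893

9.893


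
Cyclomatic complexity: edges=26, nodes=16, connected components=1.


Formula: V(G) = E - N + 2P
V(G) = 26 - 16 + 2*1
V(G) = 10 + 2
V(G) = 12

12


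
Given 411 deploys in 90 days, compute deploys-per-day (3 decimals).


Formula: deployments per day = releases / days
= 411 / 90
= 4.567 deploys/day
(equivalently, 31.97 deploys/week)

4.567 deploys/day


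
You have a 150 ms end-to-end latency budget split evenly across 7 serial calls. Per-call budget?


Formula: per_stage = total_budget / stages
per_stage = 150 / 7
per_stage = 21.43 ms

21.43 ms


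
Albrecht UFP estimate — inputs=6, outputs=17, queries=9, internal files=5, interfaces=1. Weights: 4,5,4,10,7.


UFP = EI*4 + EO*5 + EQ*4 + ILF*10 + EIF*7
UFP = 6*4 + 17*5 + 9*4 + 5*10 + 1*7
UFP = 24 + 85 + 36 + 50 + 7
UFP = 202

202


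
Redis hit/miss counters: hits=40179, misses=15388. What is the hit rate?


Formula: hit rate = hits / (hits + misses) * 100
hit rate = 40179 / (40179 + 15388) * 100
hit rate = 40179 / 55567 * 100
hit rate = 72.31%

72.31%


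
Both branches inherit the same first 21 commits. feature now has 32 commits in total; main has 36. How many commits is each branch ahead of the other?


Common ancestor: commit #21
feature commits after divergence: 32 - 21 = 11
main commits after divergence: 36 - 21 = 15
feature is 11 commits ahead of main
main is 15 commits ahead of feature

feature ahead: 11, main ahead: 15


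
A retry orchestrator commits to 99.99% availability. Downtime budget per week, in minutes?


Formula: allowed downtime = period * (100 - SLA) / 100
Period (week) = 10080 minutes
Unavailability fraction = (100 - 99.99) / 100
Allowed downtime = 10080 * (100 - 99.99) / 100
Allowed downtime = 1.008 minutes

1.008 minutes


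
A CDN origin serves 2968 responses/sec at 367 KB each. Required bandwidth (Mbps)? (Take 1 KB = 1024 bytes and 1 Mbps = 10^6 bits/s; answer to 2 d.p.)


Formula: Mbps = payload_bytes * RPS * 8 / 1e6
Payload per request = 367 KB = 367 * 1024 = 375808 bytes
Total bytes/sec = 375808 * 2968 = 1115398144
Total bits/sec = 1115398144 * 8 = 8923185152
Mbps = 8923185152 / 1e6 = 8923.19

8923.19 Mbps


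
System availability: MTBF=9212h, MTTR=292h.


Availability = MTBF / (MTBF + MTTR)
Availability = 9212 / (9212 + 292)
Availability = 9212 / 9504
Availability = 96.9276%

96.9276%


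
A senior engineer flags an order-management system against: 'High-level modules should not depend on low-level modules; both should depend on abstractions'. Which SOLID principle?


This describes the Dependency Inversion Principle (DIP)

Dependency Inversion Principle (DIP)


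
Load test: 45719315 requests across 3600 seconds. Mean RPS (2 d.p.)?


Formula: throughput = requests / seconds
throughput = 45719315 / 3600
throughput = 12699.81 requests/second

12699.81 requests/second


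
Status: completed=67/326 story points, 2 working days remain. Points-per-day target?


Formula: Required rate = Remaining points / Days left
Remaining = 326 - 67 = 259 points
Required rate = 259 / 2 = 129.5 points/day

129.5 points/day


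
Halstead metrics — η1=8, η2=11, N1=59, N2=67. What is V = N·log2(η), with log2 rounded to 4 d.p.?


Formula: V = N * log2(η), where N = N1 + N2 and η = η1 + η2
η = 8 + 11 = 19
N = 59 + 67 = 126
log2(19) ≈ 4.2479
V = 126 * 4.2479 = 535.24

535.24


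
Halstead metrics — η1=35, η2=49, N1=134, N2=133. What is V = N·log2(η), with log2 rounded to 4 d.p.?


Formula: V = N * log2(η), where N = N1 + N2 and η = η1 + η2
η = 35 + 49 = 84
N = 134 + 133 = 267
log2(84) ≈ 6.3923
V = 267 * 6.3923 = 1706.74

1706.74


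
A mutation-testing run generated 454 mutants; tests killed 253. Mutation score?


Mutation score = killed / total * 100
Mutation score = 253 / 454 * 100
Mutation score = 55.73%

55.73%


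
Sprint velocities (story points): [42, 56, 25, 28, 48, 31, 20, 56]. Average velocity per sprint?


Formula: Avg velocity = Total points / Number of sprints
Points: [42, 56, 25, 28, 48, 31, 20, 56]
Sum = 42 + 56 + 25 + 28 + 48 + 31 + 20 + 56 = 306
Avg velocity = 306 / 8 = 38.25 points/sprint

38.25 points/sprint


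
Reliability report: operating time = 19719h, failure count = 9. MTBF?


Formula: MTBF = Total operating time / Number of failures
MTBF = 19719 / 9
MTBF = 2191.0 hours

2191.0 hours


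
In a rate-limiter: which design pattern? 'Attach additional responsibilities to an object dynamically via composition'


This matches the Decorator pattern

Decorator


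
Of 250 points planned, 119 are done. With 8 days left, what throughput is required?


Formula: Required rate = Remaining points / Days left
Remaining = 250 - 119 = 131 points
Required rate = 131 / 8 = 16.38 points/day

16.38 points/day


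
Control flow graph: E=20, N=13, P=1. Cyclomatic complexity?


Formula: V(G) = E - N + 2P
V(G) = 20 - 13 + 2*1
V(G) = 7 + 2
V(G) = 9

9


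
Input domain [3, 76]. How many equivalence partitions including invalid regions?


Valid range: [3, 76]
Class 1: x < 3 — invalid
Class 2: 3 ≤ x ≤ 76 — valid
Class 3: x > 76 — invalid
Total equivalence classes: 3

3 equivalence classes


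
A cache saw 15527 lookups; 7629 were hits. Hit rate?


Formula: hit rate = hits / (hits + misses) * 100
hit rate = 7629 / (7629 + 7898) * 100
hit rate = 7629 / 15527 * 100
hit rate = 49.13%

49.13%


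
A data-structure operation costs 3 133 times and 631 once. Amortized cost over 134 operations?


Formula: Amortized cost = Total cost / Operations
Total cost = (133 * 3) + (1 * 631)
Total cost = 399 + 631 = 1030
Amortized = 1030 / 134 = 7.6866

7.6866


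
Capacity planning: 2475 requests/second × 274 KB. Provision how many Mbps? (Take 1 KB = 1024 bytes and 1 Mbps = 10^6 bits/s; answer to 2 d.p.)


Formula: Mbps = payload_bytes * RPS * 8 / 1e6
Payload per request = 274 KB = 274 * 1024 = 280576 bytes
Total bytes/sec = 280576 * 2475 = 694425600
Total bits/sec = 694425600 * 8 = 5555404800
Mbps = 5555404800 / 1e6 = 5555.4

5555.4 Mbps


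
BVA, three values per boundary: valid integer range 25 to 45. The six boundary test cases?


Range: [25, 45]
Boundaries: just below min, min, min+1, max-1, max, just above max
Values: [24, 25, 26, 44, 45, 46]

[24, 25, 26, 44, 45, 46]


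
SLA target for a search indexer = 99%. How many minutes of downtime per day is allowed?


Formula: allowed downtime = period * (100 - SLA) / 100
Period (day) = 1440 minutes
Unavailability fraction = (100 - 99.0) / 100
Allowed downtime = 1440 * (100 - 99.0) / 100
Allowed downtime = 14.4 minutes

14.4 minutes


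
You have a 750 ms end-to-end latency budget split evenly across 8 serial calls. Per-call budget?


Formula: per_stage = total_budget / stages
per_stage = 750 / 8
per_stage = 93.75 ms

93.75 ms


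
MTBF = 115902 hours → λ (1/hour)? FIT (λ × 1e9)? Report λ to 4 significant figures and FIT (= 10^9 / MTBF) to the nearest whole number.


Formula: λ = 1 / MTBF; FIT = λ × 1e9 = 1e9 / MTBF
λ = 1 / 115902 ≈ 8.628e-06 failures/hour
FIT = 1e9 / 115902 ≈ 8628 failures per 1e9 hours (nearest whole number)

λ = 8.628e-06 /h, FIT = 8628


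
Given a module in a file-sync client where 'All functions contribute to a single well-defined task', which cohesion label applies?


Reasoning: Best: single purpose
Type: Functional cohesion

Functional cohesion


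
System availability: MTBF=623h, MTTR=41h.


Availability = MTBF / (MTBF + MTTR)
Availability = 623 / (623 + 41)
Availability = 623 / 664
Availability = 93.8253%

93.8253%


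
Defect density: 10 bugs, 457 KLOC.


Defect density = defects / KLOC
Defect density = 10 / 457
Defect density = 0.022 defects/KLOC

0.022 defects/KLOC


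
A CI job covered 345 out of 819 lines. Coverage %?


Coverage = covered / total * 100
Coverage = 345 / 819 * 100
Coverage = 42.12%

42.12%


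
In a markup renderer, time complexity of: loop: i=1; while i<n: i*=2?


Reasoning: i doubles each step so iterations are log2(n)
Complexity: O(log n)

O(log n)


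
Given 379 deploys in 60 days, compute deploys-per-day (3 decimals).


Formula: deployments per day = releases / days
= 379 / 60
= 6.317 deploys/day
(equivalently, 44.22 deploys/week)

6.317 deploys/day


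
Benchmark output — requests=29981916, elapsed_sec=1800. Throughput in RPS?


Formula: throughput = requests / seconds
throughput = 29981916 / 1800
throughput = 16656.62 requests/second

16656.62 requests/second


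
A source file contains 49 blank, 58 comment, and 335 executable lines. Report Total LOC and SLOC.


Total LOC = blank + comment + code
Total LOC = 49 + 58 + 335 = 442
SLOC (source only) = code = 335

Total LOC: 442, SLOC: 335


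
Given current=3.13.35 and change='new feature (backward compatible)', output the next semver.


Current: 3.13.35
Change category: 'new feature (backward compatible)' → minor bump
SemVer rule: minor bump → increment MINOR, reset PATCH to 0 (MAJOR unchanged)
New: 3.14.0

3.14.0


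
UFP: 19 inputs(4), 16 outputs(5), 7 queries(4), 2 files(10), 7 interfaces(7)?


UFP = EI*4 + EO*5 + EQ*4 + ILF*10 + EIF*7
UFP = 19*4 + 16*5 + 7*4 + 2*10 + 7*7
UFP = 76 + 80 + 28 + 20 + 49
UFP = 253

253


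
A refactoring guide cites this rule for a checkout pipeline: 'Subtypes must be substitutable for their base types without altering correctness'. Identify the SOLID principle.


This describes the Liskov Substitution Principle (LSP)

Liskov Substitution Principle (LSP)


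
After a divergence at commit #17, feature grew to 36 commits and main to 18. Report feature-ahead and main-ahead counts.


Common ancestor: commit #17
feature commits after divergence: 36 - 17 = 19
main commits after divergence: 18 - 17 = 1
feature is 19 commits ahead of main
main is 1 commits ahead of feature

feature ahead: 19, main ahead: 1


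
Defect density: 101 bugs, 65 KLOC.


Defect density = defects / KLOC
Defect density = 101 / 65
Defect density = 1.554 defects/KLOC

1.554 defects/KLOC
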